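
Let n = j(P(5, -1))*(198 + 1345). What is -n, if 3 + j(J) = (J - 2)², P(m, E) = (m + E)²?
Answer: -297799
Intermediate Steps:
P(m, E) = (E + m)²
j(J) = -3 + (-2 + J)² (j(J) = -3 + (J - 2)² = -3 + (-2 + J)²)
n = 297799 (n = (-3 + (-2 + (-1 + 5)²)²)*(198 + 1345) = (-3 + (-2 + 4²)²)*1543 = (-3 + (-2 + 16)²)*1543 = (-3 + 14²)*1543 = (-3 + 196)*1543 = 193*1543 = 297799)
-n = -1*297799 = -297799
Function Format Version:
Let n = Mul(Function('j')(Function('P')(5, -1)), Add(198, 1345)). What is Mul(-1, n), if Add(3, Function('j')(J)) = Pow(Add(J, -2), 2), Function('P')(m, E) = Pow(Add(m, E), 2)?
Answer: -297799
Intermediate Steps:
Function('P')(m, E) = Pow(Add(E, m), 2)
Function('j')(J) = Add(-3, Pow(Add(-2, J), 2)) (Function('j')(J) = Add(-3, Pow(Add(J, -2), 2)) = Add(-3, Pow(Add(-2, J), 2)))
n = 297799 (n = Mul(Add(-3, Pow(Add(-2, Pow(Add(-1, 5), 2)), 2)), Add(198, 1345)) = Mul(Add(-3, Pow(Add(-2, Pow(4, 2)), 2)), 1543) = Mul(Add(-3, Pow(Add(-2, 16), 2)), 1543) = Mul(Add(-3, Pow(14, 2)), 1543) = Mul(Add(-3, 196), 1543) = Mul(193, 1543) = 297799)
Mul(-1, n) = Mul(-1, 297799) = -297799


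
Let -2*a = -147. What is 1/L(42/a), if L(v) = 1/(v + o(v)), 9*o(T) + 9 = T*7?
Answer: 1/63 ≈ 0.015873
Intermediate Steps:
a = 147/2 (a = -1/2*(-147) = 147/2 ≈ 73.500)
o(T) = -1 + 7*T/9 (o(T) = -1 + (T*7)/9 = -1 + (7*T)/9 = -1 + 7*T/9)
L(v) = 1/(-1 + 16*v/9) (L(v) = 1/(v + (-1 + 7*v/9)) = 1/(-1 + 16*v/9))
1/L(42/a) = 1/(9/(-9 + 16*(42/(147/2)))) = 1/(9/(-9 + 16*(42*(2/147)))) = 1/(9/(-9 + 16*(4/7))) = 1/(9/(-9 + 64/7)) = 1/(9/(1/7)) = 1/(9*7) = 1/63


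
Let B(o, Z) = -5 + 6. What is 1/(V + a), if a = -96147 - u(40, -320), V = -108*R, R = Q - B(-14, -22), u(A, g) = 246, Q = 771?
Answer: -1/179553 ≈ -5.5694e-6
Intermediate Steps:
B(o, Z) = 1
R = 770 (R = 771 - 1*1 = 771 - 1 = 770)
V = -83160 (V = -108*770 = -83160)
a = -96393 (a = -96147 - 1*246 = -96147 - 246 = -96393)
1/(V + a) = 1/(-83160 - 96393) = 1/(-179553) = -1/179553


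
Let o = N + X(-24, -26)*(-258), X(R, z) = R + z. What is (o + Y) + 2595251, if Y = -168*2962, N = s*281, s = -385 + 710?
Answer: 2201860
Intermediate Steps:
s = 325
N = 91325 (N = 325*281 = 91325)
Y = -497616
o = 104225 (o = 91325 + (-24 - 26)*(-258) = 91325 - 50*(-258) = 91325 + 12900 = 104225)
(o + Y) + 2595251 = (104225 - 497616) + 2595251 = -393391 + 2595251 = 2201860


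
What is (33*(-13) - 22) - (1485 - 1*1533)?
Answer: -403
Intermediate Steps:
(33*(-13) - 22) - (1485 - 1*1533) = (-429 - 22) - (1485 - 1533) = -451 - 1*(-48) = -451 + 48 = -403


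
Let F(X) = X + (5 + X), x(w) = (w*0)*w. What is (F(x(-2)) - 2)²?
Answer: 9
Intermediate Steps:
x(w) = 0 (x(w) = 0*w = 0)
F(X) = 5 + 2*X
(F(x(-2)) - 2)² = ((5 + 2*0) - 2)² = ((5 + 0) - 2)² = (5 - 2)² = 3² = 9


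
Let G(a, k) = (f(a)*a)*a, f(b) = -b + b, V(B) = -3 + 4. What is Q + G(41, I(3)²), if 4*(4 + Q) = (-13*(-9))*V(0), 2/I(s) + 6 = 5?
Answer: 101/4 ≈ 25.250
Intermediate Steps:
I(s) = -2 (I(s) = 2/(-6 + 5) = 2/(-1) = 2*(-1) = -2)
V(B) = 1
Q = 101/4 (Q = -4 + (-13*(-9)*1)/4 = -4 + (117*1)/4 = -4 + (¼)*117 = -4 + 117/4 = 101/4 ≈ 25.250)
f(b) = 0
G(a, k) = 0 (G(a, k) = (0*a)*a = 0*a = 0)
Q + G(41, I(3)²) = 101/4 + 0 = 101/4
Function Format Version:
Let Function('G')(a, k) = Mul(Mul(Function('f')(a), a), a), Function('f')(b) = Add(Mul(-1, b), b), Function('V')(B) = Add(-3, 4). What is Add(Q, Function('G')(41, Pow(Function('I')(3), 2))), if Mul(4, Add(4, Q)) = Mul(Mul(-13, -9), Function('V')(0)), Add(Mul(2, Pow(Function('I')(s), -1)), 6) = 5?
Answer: Rational(101, 4) ≈ 25.250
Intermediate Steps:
Function('I')(s) = -2 (Function('I')(s) = Mul(2, Pow(Add(-6, 5), -1)) = Mul(2, Pow(-1, -1)) = Mul(2, -1) = -2)
Function('V')(B) = 1
Q = Rational(101, 4) (Q = Add(-4, Mul(Rational(1, 4), Mul(Mul(-13, -9), 1))) = Add(-4, Mul(Rational(1, 4), Mul(117, 1))) = Add(-4, Mul(Rational(1, 4), 117)) = Add(-4, Rational(117, 4)) = Rational(101, 4) ≈ 25.250)
Function('f')(b) = 0
Function('G')(a, k) = 0 (Function('G')(a, k) = Mul(Mul(0, a), a) = Mul(0, a) = 0)
Add(Q, Function('G')(41, Pow(Function('I')(3), 2))) = Add(Rational(101, 4), 0) = Rational(101, 4)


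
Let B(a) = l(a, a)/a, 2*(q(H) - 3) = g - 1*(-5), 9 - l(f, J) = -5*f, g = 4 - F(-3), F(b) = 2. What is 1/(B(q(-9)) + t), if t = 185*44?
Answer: 13/105903 ≈ 0.00012275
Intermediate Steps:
t = 8140
g = 2 (g = 4 - 1*2 = 4 - 2 = 2)
l(f, J) = 9 + 5*f (l(f, J) = 9 - (-5)*f = 9 + 5*f)
q(H) = 13/2 (q(H) = 3 + (2 - 1*(-5))/2 = 3 + (2 + 5)/2 = 3 + (½)*7 = 3 + 7/2 = 13/2)
B(a) = (9 + 5*a)/a
1/(B(q(-9)) + t) = 1/((5 + 9/(13/2)) + 8140) = 1/((5 + 9*(2/13)) + 8140) = 1/((5 + 18/13) + 8140) = 1/(83/13 + 8140) = 1/(105903/13) = 13/105903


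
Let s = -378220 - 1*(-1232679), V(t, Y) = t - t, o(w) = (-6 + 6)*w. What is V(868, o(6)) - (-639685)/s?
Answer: 639685/854459 ≈ 0.74864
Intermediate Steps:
o(w) = 0 (o(w) = 0*w = 0)
V(t, Y) = 0
s = 854459 (s = -378220 + 1232679 = 854459)
V(868, o(6)) - (-639685)/s = 0 - (-639685)/854459 = 0 - 1*(-639685/854459) = 0 + 639685/854459 = 639685/854459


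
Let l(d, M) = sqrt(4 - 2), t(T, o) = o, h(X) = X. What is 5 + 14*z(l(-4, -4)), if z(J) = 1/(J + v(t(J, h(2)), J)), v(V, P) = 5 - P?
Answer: 39/5 ≈ 7.8000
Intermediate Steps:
l(d, M) = sqrt(2)
z(J) = 1/5 (z(J) = 1/(J + (5 - J)) = 1/5)
5 + 14*z(l(-4, -4)) = 5 + 14*(1/5) = 5 + 14/5 = 39/5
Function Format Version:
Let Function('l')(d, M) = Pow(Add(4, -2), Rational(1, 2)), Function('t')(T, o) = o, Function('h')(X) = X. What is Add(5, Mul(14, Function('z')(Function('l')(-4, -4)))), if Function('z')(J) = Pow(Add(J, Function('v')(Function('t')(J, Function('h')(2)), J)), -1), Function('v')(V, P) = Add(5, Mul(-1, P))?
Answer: Rational(39, 5) ≈ 7.8000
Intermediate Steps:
Function('l')(d, M) = Pow(2, Rational(1, 2))
Function('z')(J) = Rational(1, 5) (Function('z')(J) = Pow(Add(J, Add(5, Mul(-1, J))), -1) = Pow(5, -1) = Rational(1, 5))
Add(5, Mul(14, Function('z')(Function('l')(-4, -4)))) = Add(5, Mul(14, Rational(1, 5))) = Add(5, Rational(14, 5)) = Rational(39, 5)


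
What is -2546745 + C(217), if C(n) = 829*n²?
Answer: 36490036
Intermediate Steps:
-2546745 + C(217) = -2546745 + 829*217² = -2546745 + 829*47089 = -2546745 + 39036781 = 36490036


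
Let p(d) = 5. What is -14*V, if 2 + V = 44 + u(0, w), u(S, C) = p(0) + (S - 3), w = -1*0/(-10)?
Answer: -616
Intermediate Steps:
w = 0 (w = 0*(-⅒) = 0)
u(S, C) = 2 + S (u(S, C) = 5 + (S - 3) = 5 + (-3 + S) = 2 + S)
V = 44 (V = -2 + (44 + (2 + 0)) = -2 + (44 + 2) = -2 + 46 = 44)
-14*V = -14*44 = -616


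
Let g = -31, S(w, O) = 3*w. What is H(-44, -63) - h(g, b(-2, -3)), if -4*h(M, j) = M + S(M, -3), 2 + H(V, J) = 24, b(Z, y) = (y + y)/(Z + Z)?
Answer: -9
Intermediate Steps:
b(Z, y) = y/Z (b(Z, y) = (2*y)/((2*Z)) = (2*y)*(1/(2*Z)) = y/Z)
H(V, J) = 22 (H(V, J) = -2 + 24 = 22)
h(M, j) = -M (h(M, j) = -(M + 3*M)/4 = -M)
H(-44, -63) - h(g, b(-2, -3)) = 22 - (-1)*(-31) = 22 - 1*31 = 22 - 31 = -9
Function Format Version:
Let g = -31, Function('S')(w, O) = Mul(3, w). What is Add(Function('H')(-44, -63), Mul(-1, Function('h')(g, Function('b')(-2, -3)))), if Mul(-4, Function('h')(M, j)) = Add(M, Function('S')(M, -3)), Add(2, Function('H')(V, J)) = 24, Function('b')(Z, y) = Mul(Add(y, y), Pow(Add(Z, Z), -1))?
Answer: -9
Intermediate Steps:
Function('b')(Z, y) = Mul(y, Pow(Z, -1)) (Function('b')(Z, y) = Mul(Mul(2, y), Pow(Mul(2, Z), -1)) = Mul(Mul(2, y), Mul(Rational(1, 2), Pow(Z, -1))) = Mul(y, Pow(Z, -1)))
Function('H')(V, J) = 22 (Function('H')(V, J) = Add(-2, 24) = 22)
Function('h')(M, j) = Mul(-1, M) (Function('h')(M, j) = Mul(Rational(-1, 4), Add(M, Mul(3, M))) = Mul(Rational(-1, 4), Mul(4, M)) = Mul(-1, M))
Add(Function('H')(-44, -63), Mul(-1, Function('h')(g, Function('b')(-2, -3)))) = Add(22, Mul(-1, Mul(-1, -31))) = Add(22, Mul(-1, 31)) = Add(22, -31) = -9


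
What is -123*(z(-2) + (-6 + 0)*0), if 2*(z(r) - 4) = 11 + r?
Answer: -2091/2 ≈ -1045.5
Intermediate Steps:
z(r) = 19/2 + r/2 (z(r) = 4 + (11 + r)/2 = 4 + (11/2 + r/2) = 19/2 + r/2)
-123*(z(-2) + (-6 + 0)*0) = -123*((19/2 + (½)*(-2)) + (-6 + 0)*0) = -123*((19/2 - 1) - 6*0) = -123*(17/2 + 0) = -123*17/2 = -2091/2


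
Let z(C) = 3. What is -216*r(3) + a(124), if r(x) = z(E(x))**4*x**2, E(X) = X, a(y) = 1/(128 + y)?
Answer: -39680927/252 ≈ -1.5746e+5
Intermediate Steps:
r(x) = 81*x**2 (r(x) = 3**4*x**2 = 81*x**2)
-216*r(3) + a(124) = -17496*3**2 + 1/(128 + 124) = -17496*9 + 1/252 = -216*729 + 1/252 = -157464 + 1/252 = -39680927/252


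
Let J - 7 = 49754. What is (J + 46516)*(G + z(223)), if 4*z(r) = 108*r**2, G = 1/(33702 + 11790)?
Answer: 5880727693357249/45492 ≈ 1.2927e+11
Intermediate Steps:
G = 1/45492 ≈ 2.1982e-5
J = 49761 (J = 7 + 49754 = 49761)
z(r) = 27*r**2 (z(r) = (108*r**2)/4 = 27*r**2)
(J + 46516)*(G + z(223)) = (49761 + 46516)*(1/45492 + 27*223**2) = 96277*(1/45492 + 27*49729) = 96277*(1/45492 + 1342683) = 96277*(61081335037/45492) = 5880727693357249/45492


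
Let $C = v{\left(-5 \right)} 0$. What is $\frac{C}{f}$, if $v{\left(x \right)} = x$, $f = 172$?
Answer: $0$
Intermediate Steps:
$C = 0$ ($C = \left(-5\right) 0 = 0$)
$\frac{C}{f} = \frac{0}{172} = 0 \cdot \frac{1}{172} = 0$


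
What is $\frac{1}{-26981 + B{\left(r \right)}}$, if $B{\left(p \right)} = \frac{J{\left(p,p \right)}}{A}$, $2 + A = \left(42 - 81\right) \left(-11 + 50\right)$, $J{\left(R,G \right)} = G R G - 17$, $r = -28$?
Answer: $- \frac{1523}{41070094} \approx -3.7083 \cdot 10^{-5}$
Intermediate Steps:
$J{\left(R,G \right)} = -17 + R G^{2}$ ($J{\left(R,G \right)} = R G^{2} - 17 = -17 + R G^{2}$)
$A = -1523$ ($A = -2 + \left(42 - 81\right) \left(-11 + 50\right) = -2 - 1521 = -1523$)
$B{\left(p \right)} = \frac{17}{1523} - \frac{p^{3}}{1523}$ ($B{\left(p \right)} = \frac{-17 + p p^{2}}{-1523} = \left(-17 + p^{3}\right) \left(- \frac{1}{1523}\right) = \frac{17}{1523} - \frac{p^{3}}{1523}$)
$\frac{1}{-26981 + B{\left(r \right)}} = \frac{1}{-26981 - \left(- \frac{17}{1523} + \frac{\left(-28\right)^{3}}{1523}\right)} = \frac{1}{-26981 + \left(\frac{17}{1523} - - \frac{21952}{1523}\right)} = \frac{1}{-26981 + \left(\frac{17}{1523} + \frac{21952}{1523}\right)} = \frac{1}{-26981 + \frac{21969}{1523}} = \frac{1}{- \frac{41070094}{1523}} = - \frac{1523}{41070094}$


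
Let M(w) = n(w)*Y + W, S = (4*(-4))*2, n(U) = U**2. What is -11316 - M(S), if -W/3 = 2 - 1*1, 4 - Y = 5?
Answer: -10289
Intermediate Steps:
Y = -1 (Y = 4 - 1*5 = 4 - 5 = -1)
W = -3 (W = -3*(2 - 1*1) = -3*(2 - 1) = -3*1 = -3)
S = -32 (S = -16*2 = -32)
M(w) = -3 - w**2 (M(w) = w**2*(-1) - 3 = -w**2 - 3 = -3 - w**2)
-11316 - M(S) = -11316 - (-3 - 1*(-32)**2) = -11316 - (-3 - 1*1024) = -11316 - (-3 - 1024) = -11316 - 1*(-1027) = -11316 + 1027 = -10289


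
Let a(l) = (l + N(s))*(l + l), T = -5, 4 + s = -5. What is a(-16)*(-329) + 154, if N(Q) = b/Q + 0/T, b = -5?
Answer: -1462006/9 ≈ -1.6245e+5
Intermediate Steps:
s = -9 (s = -4 - 5 = -9)
N(Q) = -5/Q (N(Q) = -5/Q + 0/(-5) = -5/Q + 0*(-⅕) = -5/Q + 0 = -5/Q)
a(l) = 2*l*(5/9 + l) (a(l) = (l - 5/(-9))*(l + l) = (l - 5*(-⅑))*(2*l) = (l + 5/9)*(2*l) = (5/9 + l)*(2*l) = 2*l*(5/9 + l))
a(-16)*(-329) + 154 = ((2/9)*(-16)*(5 + 9*(-16)))*(-329) + 154 = ((2/9)*(-16)*(5 - 144))*(-329) + 154 = ((2/9)*(-16)*(-139))*(-329) + 154 = (4448/9)*(-329) + 154 = -1463392/9 + 154 = -1462006/9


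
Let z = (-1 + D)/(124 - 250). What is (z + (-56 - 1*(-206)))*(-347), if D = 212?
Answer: -6485083/126 ≈ -51469.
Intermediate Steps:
z = -211/126 (z = (-1 + 212)/(124 - 250) = 211/(-126) = 211*(-1/126) = -211/126 ≈ -1.6746)
(z + (-56 - 1*(-206)))*(-347) = (-211/126 + (-56 - 1*(-206)))*(-347) = (-211/126 + (-56 + 206))*(-347) = (-211/126 + 150)*(-347) = (18689/126)*(-347) = -6485083/126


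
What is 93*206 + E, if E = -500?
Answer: 18658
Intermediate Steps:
93*206 + E = 93*206 - 500 = 19158 - 500 = 18658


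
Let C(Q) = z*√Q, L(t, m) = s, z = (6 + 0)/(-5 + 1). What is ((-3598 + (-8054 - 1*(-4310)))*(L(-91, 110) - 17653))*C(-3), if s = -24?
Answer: -194676801*I*√3 ≈ -3.3719e+8*I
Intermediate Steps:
z = -3/2 (z = 6/(-4) = 6*(-¼) = -3/2 ≈ -1.5000)
L(t, m) = -24
C(Q) = -3*√Q/2
((-3598 + (-8054 - 1*(-4310)))*(L(-91, 110) - 17653))*C(-3) = ((-3598 + (-8054 - 1*(-4310)))*(-24 - 17653))*(-3*I*√3/2) = ((-3598 + (-8054 + 4310))*(-17677))*(-3*I*√3/2) = ((-3598 - 3744)*(-17677))*(-3*I*√3/2) = (-7342*(-17677))*(-3*I*√3/2) = 129784534*(-3*I*√3/2) = -194676801*I*√3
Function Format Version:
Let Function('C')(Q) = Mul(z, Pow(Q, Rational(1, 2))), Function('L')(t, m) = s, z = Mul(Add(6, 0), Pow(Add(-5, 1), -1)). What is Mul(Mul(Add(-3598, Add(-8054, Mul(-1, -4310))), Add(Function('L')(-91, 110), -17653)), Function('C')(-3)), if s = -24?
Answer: Mul(-194676801, I, Pow(3, Rational(1, 2))) ≈ Mul(-3.3719e+8, I)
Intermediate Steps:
z = Rational(-3, 2) (z = Mul(6, Pow(-4, -1)) = Mul(6, Rational(-1, 4)) = Rational(-3, 2) ≈ -1.5000)
Function('L')(t, m) = -24
Function('C')(Q) = Mul(Rational(-3, 2), Pow(Q, Rational(1, 2)))
Mul(Mul(Add(-3598, Add(-8054, Mul(-1, -4310))), Add(Function('L')(-91, 110), -17653)), Function('C')(-3)) = Mul(Mul(Add(-3598, Add(-8054, Mul(-1, -4310))), Add(-24, -17653)), Mul(Rational(-3, 2), Pow(-3, Rational(1, 2)))) = Mul(Mul(Add(-3598, Add(-8054, 4310)), -17677), Mul(Rational(-3, 2), Mul(I, Pow(3, Rational(1, 2))))) = Mul(Mul(Add(-3598, -3744), -17677), Mul(Rational(-3, 2), I, Pow(3, Rational(1, 2)))) = Mul(Mul(-7342, -17677), Mul(Rational(-3, 2), I, Pow(3, Rational(1, 2)))) = Mul(129784534, Mul(Rational(-3, 2), I, Pow(3, Rational(1, 2)))) = Mul(-194676801, I, Pow(3, Rational(1, 2)))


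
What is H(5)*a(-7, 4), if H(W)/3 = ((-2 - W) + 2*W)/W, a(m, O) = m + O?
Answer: -27/5 ≈ -5.4000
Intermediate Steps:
a(m, O) = O + m
H(W) = 3*(-2 + W)/W (H(W) = 3*(((-2 - W) + 2*W)/W) = 3*((-2 + W)/W) = 3*(-2 + W)/W)
H(5)*a(-7, 4) = (3 - 6/5)*(4 - 7) = (3 - 6*⅕)*(-3) = (3 - 6/5)*(-3) = (9/5)*(-3) = -27/5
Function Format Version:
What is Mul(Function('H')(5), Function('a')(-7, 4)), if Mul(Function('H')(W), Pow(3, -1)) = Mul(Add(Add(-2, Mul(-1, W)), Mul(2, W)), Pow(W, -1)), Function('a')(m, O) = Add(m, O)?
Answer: Rational(-27, 5) ≈ -5.4000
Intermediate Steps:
Function('a')(m, O) = Add(O, m)
Function('H')(W) = Mul(3, Pow(W, -1), Add(-2, W)) (Function('H')(W) = Mul(3, Mul(Add(Add(-2, Mul(-1, W)), Mul(2, W)), Pow(W, -1))) = Mul(3, Mul(Add(-2, W), Pow(W, -1))) = Mul(3, Mul(Pow(W, -1), Add(-2, W))) = Mul(3, Pow(W, -1), Add(-2, W)))
Mul(Function('H')(5), Function('a')(-7, 4)) = Mul(Add(3, Mul(-6, Pow(5, -1))), Add(4, -7)) = Mul(Add(3, Mul(-6, Rational(1, 5))), -3) = Mul(Add(3, Rational(-6, 5)), -3) = Mul(Rational(9, 5), -3) = Rational(-27, 5)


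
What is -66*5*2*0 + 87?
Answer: 87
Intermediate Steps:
-66*5*2*0 + 87 = -660*0 + 87 = -66*0 + 87 = 0 + 87 = 87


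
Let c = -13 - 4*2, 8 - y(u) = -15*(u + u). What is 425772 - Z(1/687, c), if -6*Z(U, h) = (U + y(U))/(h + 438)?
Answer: 731848426255/1718874 ≈ 4.2577e+5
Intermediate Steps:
y(u) = 8 + 30*u (y(u) = 8 - (-15)*(u + u) = 8 - (-15)*2*u = 8 - (-30)*u = 8 + 30*u)
c = -21 (c = -13 - 8 = -21)
Z(U, h) = -(8 + 31*U)/(6*(438 + h)) (Z(U, h) = -(U + (8 + 30*U))/(6*(h + 438)) = -(8 + 31*U)/(6*(438 + h)))
425772 - Z(1/687, c) = 425772 - (-8 - 31/687)/(6*(438 - 21)) = 425772 - (-8 - 31*1/687)/(6*417) = 425772 - (-8 - 31/687)/(6*417) = 425772 - (-5527)/(6*417*687) = 425772 - 1*(-5527/1718874) = 425772 + 5527/1718874 = 731848426255/1718874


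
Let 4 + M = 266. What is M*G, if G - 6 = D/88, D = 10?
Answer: 35239/22 ≈ 1601.8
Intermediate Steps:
G = 269/44 (G = 6 + 10/88 = 6 + 10*(1/88) = 6 + 5/44 = 269/44 ≈ 6.1136)
M = 262 (M = -4 + 266 = 262)
M*G = 262*(269/44) = 35239/22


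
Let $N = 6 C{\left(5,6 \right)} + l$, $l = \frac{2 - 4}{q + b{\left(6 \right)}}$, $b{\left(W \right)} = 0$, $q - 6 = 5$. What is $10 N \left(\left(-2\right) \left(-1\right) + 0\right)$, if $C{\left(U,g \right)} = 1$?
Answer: $\frac{1280}{11} \approx 116.36$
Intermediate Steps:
$q = 11$ ($q = 6 + 5 = 11$)
$l = - \frac{2}{11}$ ($l = \frac{2 - 4}{11 + 0} = - \frac{2}{11} \approx -0.18182$)
$N = \frac{64}{11}$ ($N = 6 \cdot 1 - \frac{2}{11} = 6 - \frac{2}{11} = \frac{64}{11} \approx 5.8182$)
$10 N \left(\left(-2\right) \left(-1\right) + 0\right) = 10 \cdot \frac{64}{11} \left(\left(-2\right) \left(-1\right) + 0\right) = \frac{640 \left(2 + 0\right)}{11} = \frac{640}{11} \cdot 2 = \frac{1280}{11}$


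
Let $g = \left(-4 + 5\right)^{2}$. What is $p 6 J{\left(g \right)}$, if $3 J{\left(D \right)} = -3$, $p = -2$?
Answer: $12$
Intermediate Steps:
$g = 1$ ($g = 1^{2} = 1$)
$J{\left(D \right)} = -1$ ($J{\left(D \right)} = \frac{1}{3} \left(-3\right) = -1$)
$p 6 J{\left(g \right)} = \left(-2\right) 6 \left(-1\right) = \left(-12\right) \left(-1\right) = 12$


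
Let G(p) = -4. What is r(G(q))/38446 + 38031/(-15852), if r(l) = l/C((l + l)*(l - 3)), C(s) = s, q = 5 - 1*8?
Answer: -852915559/355510162 ≈ -2.3991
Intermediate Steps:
q = -3 (q = 5 - 8 = -3)
r(l) = 1/(2*(-3 + l)) (r(l) = l/(((l + l)*(l - 3))) = l/(((2*l)*(-3 + l))) = l/((2*l*(-3 + l))) = l*(1/(2*l*(-3 + l))) = 1/(2*(-3 + l)))
r(G(q))/38446 + 38031/(-15852) = (1/(2*(-3 - 4)))/38446 + 38031/(-15852) = ((1/2)/(-7))*(1/38446) + 38031*(-1/15852) = ((1/2)*(-1/7))*(1/38446) - 12677/5284 = -1/14*1/38446 - 12677/5284 = -1/538244 - 12677/5284 = -852915559/355510162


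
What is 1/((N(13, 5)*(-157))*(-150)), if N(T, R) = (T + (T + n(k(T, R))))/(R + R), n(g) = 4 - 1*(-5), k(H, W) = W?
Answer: 1/82425 ≈ 1.2132e-5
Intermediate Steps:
n(g) = 9 (n(g) = 4 + 5 = 9)
N(T, R) = (9 + 2*T)/(2*R) (N(T, R) = (T + (T + 9))/(R + R) = (T + (9 + T))/((2*R)) = (9 + 2*T)*(1/(2*R)) = (9 + 2*T)/(2*R))
1/((N(13, 5)*(-157))*(-150)) = 1/((((9/2 + 13)/5)*(-157))*(-150)) = 1/((((⅕)*(35/2))*(-157))*(-150)) = 1/(((7/2)*(-157))*(-150)) = 1/(-1099/2*(-150)) = 1/82425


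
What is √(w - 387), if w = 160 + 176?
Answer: I*√51 ≈ 7.1414*I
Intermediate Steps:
w = 336
√(w - 387) = √(336 - 387) = √(-51) = I*√51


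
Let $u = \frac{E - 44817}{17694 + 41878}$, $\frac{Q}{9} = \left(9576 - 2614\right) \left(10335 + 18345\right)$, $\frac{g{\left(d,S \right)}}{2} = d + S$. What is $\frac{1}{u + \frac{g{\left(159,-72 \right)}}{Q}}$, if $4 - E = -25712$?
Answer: $- \frac{4460531539320}{1430211965413} \approx -3.1188$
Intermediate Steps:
$g{\left(d,S \right)} = 2 S + 2 d$ ($g{\left(d,S \right)} = 2 \left(d + S\right) = 2 \left(S + d\right) = 2 S + 2 d$)
$Q = 1797031440$ ($Q = 9 \left(9576 - 2614\right) \left(10335 + 18345\right) = 9 \cdot 6962 \cdot 28680 = 9 \cdot 199670160 = 1797031440$)
$E = 25716$ ($E = 4 - -25712 = 4 + 25712 = 25716$)
$u = - \frac{19101}{59572}$ ($u = \frac{25716 - 44817}{17694 + 41878} = - \frac{19101}{59572} \approx -0.32064$)
$\frac{1}{u + \frac{g{\left(159,-72 \right)}}{Q}} = \frac{1}{- \frac{19101}{59572} + \frac{2 \left(-72\right) + 2 \cdot 159}{1797031440}} = \frac{1}{- \frac{19101}{59572} + \left(-144 + 318\right) \frac{1}{1797031440}} = \frac{1}{- \frac{19101}{59572} + 174 \cdot \frac{1}{1797031440}} = \frac{1}{- \frac{19101}{59572} + \frac{29}{299505240}} = \frac{1}{- \frac{1430211965413}{4460531539320}} = - \frac{4460531539320}{1430211965413}$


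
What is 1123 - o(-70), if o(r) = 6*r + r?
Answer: 1613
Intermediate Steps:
o(r) = 7*r
1123 - o(-70) = 1123 - 7*(-70) = 1123 - 1*(-490) = 1123 + 490 = 1613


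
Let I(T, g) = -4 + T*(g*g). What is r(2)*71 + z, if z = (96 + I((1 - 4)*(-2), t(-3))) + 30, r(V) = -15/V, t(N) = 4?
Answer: -629/2 ≈ -314.50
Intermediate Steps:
I(T, g) = -4 + T*g²
z = 218 (z = (96 + (-4 + ((1 - 4)*(-2))*4²)) + 30 = (96 + (-4 - 3*(-2)*16)) + 30 = (96 + (-4 + 6*16)) + 30 = (96 + (-4 + 96)) + 30 = (96 + 92) + 30 = 188 + 30 = 218)
r(2)*71 + z = -15/2*71 + 218 = -1065/2 + 218 = -629/2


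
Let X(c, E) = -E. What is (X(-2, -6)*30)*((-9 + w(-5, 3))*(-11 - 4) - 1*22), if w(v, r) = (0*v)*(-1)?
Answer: 20340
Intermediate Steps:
w(v, r) = 0 (w(v, r) = 0*(-1) = 0)
(X(-2, -6)*30)*((-9 + w(-5, 3))*(-11 - 4) - 1*22) = (-1*(-6)*30)*((-9 + 0)*(-11 - 4) - 1*22) = (6*30)*(-9*(-15) - 22) = 180*(135 - 22) = 180*113 = 20340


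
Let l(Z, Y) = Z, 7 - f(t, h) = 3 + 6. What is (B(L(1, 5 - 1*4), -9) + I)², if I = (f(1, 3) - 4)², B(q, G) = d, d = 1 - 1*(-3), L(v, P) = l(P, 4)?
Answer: 1600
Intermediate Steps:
f(t, h) = -2 (f(t, h) = 7 - (3 + 6) = 7 - 1*9 = 7 - 9 = -2)
L(v, P) = P
d = 4 (d = 1 + 3 = 4)
B(q, G) = 4
I = 36 (I = (-2 - 4)² = (-6)² = 36)
(B(L(1, 5 - 1*4), -9) + I)² = (4 + 36)² = 40² = 1600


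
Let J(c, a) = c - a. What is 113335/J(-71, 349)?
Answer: -22667/84 ≈ -269.85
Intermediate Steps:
113335/J(-71, 349) = 113335/(-71 - 1*349) = 113335/(-71 - 349) = 113335/(-420) = 113335*(-1/420) = -22667/84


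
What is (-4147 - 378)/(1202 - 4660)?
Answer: 4525/3458 ≈ 1.3086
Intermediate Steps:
(-4147 - 378)/(1202 - 4660) = -4525/(-3458) = -4525*(-1/3458) = 4525/3458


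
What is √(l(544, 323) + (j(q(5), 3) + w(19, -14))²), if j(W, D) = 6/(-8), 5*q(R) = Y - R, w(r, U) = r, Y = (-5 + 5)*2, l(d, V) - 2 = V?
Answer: √10529/4 ≈ 25.653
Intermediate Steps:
l(d, V) = 2 + V
Y = 0 (Y = 0*2 = 0)
q(R) = -R/5 (q(R) = (0 - R)/5 = (-R)/5 = -R/5)
j(W, D) = -¾ (j(W, D) = 6*(-⅛) = -¾)
√(l(544, 323) + (j(q(5), 3) + w(19, -14))²) = √((2 + 323) + (-¾ + 19)²) = √(325 + (73/4)²) = √(325 + 5329/16) = √(10529/16) = √10529/4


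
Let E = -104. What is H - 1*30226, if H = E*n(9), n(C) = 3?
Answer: -30538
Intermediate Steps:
H = -312 (H = -104*3 = -312)
H - 1*30226 = -312 - 1*30226 = -312 - 30226 = -30538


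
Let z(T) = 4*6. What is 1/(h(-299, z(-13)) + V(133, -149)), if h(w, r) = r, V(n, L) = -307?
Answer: -1/283 ≈ -0.0035336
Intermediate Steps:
z(T) = 24
1/(h(-299, z(-13)) + V(133, -149)) = 1/(24 - 307) = 1/(-283) = -1/283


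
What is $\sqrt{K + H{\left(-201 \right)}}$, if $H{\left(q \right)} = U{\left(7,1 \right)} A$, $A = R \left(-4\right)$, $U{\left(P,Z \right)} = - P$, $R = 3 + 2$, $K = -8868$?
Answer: $2 i \sqrt{2182} \approx 93.424 i$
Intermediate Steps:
$R = 5$
$A = -20$ ($A = 5 \left(-4\right) = -20$)
$H{\left(q \right)} = 140$ ($H{\left(q \right)} = \left(-1\right) 7 \left(-20\right) = \left(-7\right) \left(-20\right) = 140$)
$\sqrt{K + H{\left(-201 \right)}} = \sqrt{-8868 + 140} = \sqrt{-8728} = 2 i \sqrt{2182}$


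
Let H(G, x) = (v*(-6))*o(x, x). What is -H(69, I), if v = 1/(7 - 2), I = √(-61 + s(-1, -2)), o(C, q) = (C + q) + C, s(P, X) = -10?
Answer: 18*I*√71/5 ≈ 30.334*I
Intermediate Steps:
o(C, q) = q + 2*C
I = I*√71 (I = √(-61 - 10) = √(-71) = I*√71 ≈ 8.4261*I)
v = ⅕ (v = 1/5 = ⅕ ≈ 0.20000)
H(G, x) = -18*x/5 (H(G, x) = ((⅕)*(-6))*(x + 2*x) = -18*x/5)
-H(69, I) = -(-18)*I*√71/5 = 18*I*√71/5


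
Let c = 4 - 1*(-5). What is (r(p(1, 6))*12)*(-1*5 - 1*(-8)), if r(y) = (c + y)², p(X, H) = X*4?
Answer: 6084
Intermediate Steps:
c = 9 (c = 4 + 5 = 9)
p(X, H) = 4*X
r(y) = (9 + y)²
(r(p(1, 6))*12)*(-1*5 - 1*(-8)) = ((9 + 4*1)²*12)*(-1*5 - 1*(-8)) = ((9 + 4)²*12)*(-5 + 8) = (13²*12)*3 = (169*12)*3 = 2028*3 = 6084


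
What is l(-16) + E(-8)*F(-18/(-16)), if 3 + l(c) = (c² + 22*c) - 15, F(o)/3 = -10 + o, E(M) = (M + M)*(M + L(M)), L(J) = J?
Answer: -6930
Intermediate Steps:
E(M) = 4*M² (E(M) = (M + M)*(M + M) = (2*M)*(2*M) = 4*M²)
F(o) = -30 + 3*o (F(o) = 3*(-10 + o) = -30 + 3*o)
l(c) = -18 + c² + 22*c (l(c) = -3 + ((c² + 22*c) - 15) = -3 + (-15 + c² + 22*c) = -18 + c² + 22*c)
l(-16) + E(-8)*F(-18/(-16)) = (-18 + (-16)² + 22*(-16)) + (4*(-8)²)*(-30 + 3*(-18/(-16))) = (-18 + 256 - 352) + (4*64)*(-30 + 3*(-18*(-1/16))) = -114 + 256*(-30 + 3*(9/8)) = -114 + 256*(-30 + 27/8) = -114 + 256*(-213/8) = -114 - 6816 = -6930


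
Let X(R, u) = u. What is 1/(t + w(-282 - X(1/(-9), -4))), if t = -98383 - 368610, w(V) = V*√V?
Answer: I/(-466993*I + 278*√278) ≈ -2.1411e-6 + 2.1252e-8*I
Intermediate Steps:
w(V) = V^(3/2)
t = -466993
1/(t + w(-282 - X(1/(-9), -4))) = 1/(-466993 + (-282 - 1*(-4))^(3/2)) = 1/(-466993 + (-282 + 4)^(3/2)) = 1/(-466993 + (-278)^(3/2)) = 1/(-466993 - 278*I*√278)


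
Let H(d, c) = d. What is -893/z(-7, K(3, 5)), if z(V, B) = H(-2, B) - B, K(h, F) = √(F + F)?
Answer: -893/3 + 893*√10/6 ≈ 172.99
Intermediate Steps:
K(h, F) = √2*√F (K(h, F) = √(2*F) = √2*√F)
z(V, B) = -2 - B
-893/z(-7, K(3, 5)) = -893/(-2 - √2*√5) = -893/(-2 - √10)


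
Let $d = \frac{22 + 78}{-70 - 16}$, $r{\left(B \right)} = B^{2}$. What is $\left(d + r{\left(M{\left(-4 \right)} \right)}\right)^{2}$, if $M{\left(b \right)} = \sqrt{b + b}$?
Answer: $\frac{155236}{1849} \approx 83.957$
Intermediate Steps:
$M{\left(b \right)} = \sqrt{2} \sqrt{b}$ ($M{\left(b \right)} = \sqrt{2 b} = \sqrt{2} \sqrt{b}$)
$d = - \frac{50}{43}$ ($d = \frac{100}{-86} = 100 \left(- \frac{1}{86}\right) = - \frac{50}{43} \approx -1.1628$)
$\left(d + r{\left(M{\left(-4 \right)} \right)}\right)^{2} = \left(- \frac{50}{43} + \left(\sqrt{2} \sqrt{-4}\right)^{2}\right)^{2} = \left(- \frac{50}{43} + \left(\sqrt{2} \cdot 2 i\right)^{2}\right)^{2} = \left(- \frac{50}{43} + \left(2 i \sqrt{2}\right)^{2}\right)^{2} = \left(- \frac{50}{43} - 8\right)^{2} = \left(- \frac{394}{43}\right)^{2} = \frac{155236}{1849}$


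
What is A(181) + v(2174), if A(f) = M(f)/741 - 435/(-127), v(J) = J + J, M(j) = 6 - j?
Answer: 409477346/94107 ≈ 4351.2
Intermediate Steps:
v(J) = 2*J
A(f) = 107699/31369 - f/741 (A(f) = (6 - f)/741 - 435/(-127) = (6 - f)*(1/741) - 435*(-1/127) = (2/247 - f/741) + 435/127 = 107699/31369 - f/741)
A(181) + v(2174) = (107699/31369 - 1/741*181) + 2*2174 = (107699/31369 - 181/741) + 4348 = 300110/94107 + 4348 = 409477346/94107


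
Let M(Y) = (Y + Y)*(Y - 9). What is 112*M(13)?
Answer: 11648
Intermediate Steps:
M(Y) = 2*Y*(-9 + Y) (M(Y) = (2*Y)*(-9 + Y) = 2*Y*(-9 + Y))
112*M(13) = 112*(2*13*(-9 + 13)) = 112*(2*13*4) = 112*104 = 11648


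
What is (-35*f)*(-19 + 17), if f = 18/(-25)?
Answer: -252/5 ≈ -50.400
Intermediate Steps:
f = -18/25 (f = 18*(-1/25) = -18/25 ≈ -0.72000)
(-35*f)*(-19 + 17) = (-35*(-18/25))*(-19 + 17) = (126/5)*(-2) = -252/5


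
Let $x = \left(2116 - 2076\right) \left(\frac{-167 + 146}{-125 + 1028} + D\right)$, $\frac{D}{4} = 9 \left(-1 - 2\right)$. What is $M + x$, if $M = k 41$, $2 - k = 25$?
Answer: $- \frac{226349}{43} \approx -5263.9$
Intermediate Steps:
$k = -23$ ($k = 2 - 25 = -23$)
$D = -108$ ($D = 4 \cdot 9 \left(-1 - 2\right) = 4 \cdot 9 \left(-3\right) = 4 \left(-27\right) = -108$)
$M = -943$ ($M = \left(-23\right) 41 = -943$)
$x = - \frac{185800}{43}$ ($x = \left(2116 - 2076\right) \left(\frac{-167 + 146}{-125 + 1028} - 108\right) = 40 \left(- \frac{21}{903} - 108\right) = 40 \left(\left(-21\right) \frac{1}{903} - 108\right) = 40 \left(- \frac{1}{43} - 108\right) = 40 \left(- \frac{4645}{43}\right) = - \frac{185800}{43} \approx -4320.9$)
$M + x = -943 - \frac{185800}{43} = - \frac{226349}{43}$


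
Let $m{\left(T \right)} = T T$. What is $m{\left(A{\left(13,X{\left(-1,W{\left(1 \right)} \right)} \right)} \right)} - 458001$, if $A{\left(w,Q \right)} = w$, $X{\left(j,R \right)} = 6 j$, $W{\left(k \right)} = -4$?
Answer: $-457832$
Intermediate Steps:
$m{\left(T \right)} = T^{2}$
$m{\left(A{\left(13,X{\left(-1,W{\left(1 \right)} \right)} \right)} \right)} - 458001 = 13^{2} - 458001 = 169 - 458001 = -457832$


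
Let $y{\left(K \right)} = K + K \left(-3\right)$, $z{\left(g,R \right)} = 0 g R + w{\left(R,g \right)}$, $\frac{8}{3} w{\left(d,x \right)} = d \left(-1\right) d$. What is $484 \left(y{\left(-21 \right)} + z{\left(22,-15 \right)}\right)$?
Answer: $- \frac{41019}{2} \approx -20510.0$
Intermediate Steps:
$w{\left(d,x \right)} = - \frac{3 d^{2}}{8}$ ($w{\left(d,x \right)} = \frac{3 d \left(-1\right) d}{8} = \frac{3 - d d}{8} = \frac{3 \left(- d^{2}\right)}{8} = - \frac{3 d^{2}}{8}$)
$z{\left(g,R \right)} = - \frac{3 R^{2}}{8}$ ($z{\left(g,R \right)} = 0 g R - \frac{3 R^{2}}{8} = 0 R - \frac{3 R^{2}}{8} = 0 - \frac{3 R^{2}}{8} = - \frac{3 R^{2}}{8}$)
$y{\left(K \right)} = - 2 K$ ($y{\left(K \right)} = K - 3 K = - 2 K$)
$484 \left(y{\left(-21 \right)} + z{\left(22,-15 \right)}\right) = 484 \left(\left(-2\right) \left(-21\right) - \frac{3 \left(-15\right)^{2}}{8}\right) = 484 \left(42 - \frac{675}{8}\right) = 484 \left(- \frac{339}{8}\right) = - \frac{41019}{2}$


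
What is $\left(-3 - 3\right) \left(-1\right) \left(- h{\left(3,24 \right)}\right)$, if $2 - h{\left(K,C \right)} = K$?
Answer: $6$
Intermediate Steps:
$h{\left(K,C \right)} = 2 - K$
$\left(-3 - 3\right) \left(-1\right) \left(- h{\left(3,24 \right)}\right) = \left(-3 - 3\right) \left(-1\right) \left(- (2 - 3)\right) = \left(-6\right) \left(-1\right) \left(- (2 - 3)\right) = 6 \left(\left(-1\right) \left(-1\right)\right) = 6 \cdot 1 = 6$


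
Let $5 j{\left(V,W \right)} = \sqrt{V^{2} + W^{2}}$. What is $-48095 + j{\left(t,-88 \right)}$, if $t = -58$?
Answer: $-48095 + \frac{2 \sqrt{2777}}{5} \approx -48074.0$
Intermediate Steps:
$j{\left(V,W \right)} = \frac{\sqrt{V^{2} + W^{2}}}{5}$
$-48095 + j{\left(t,-88 \right)} = -48095 + \frac{\sqrt{\left(-58\right)^{2} + \left(-88\right)^{2}}}{5} = -48095 + \frac{\sqrt{3364 + 7744}}{5} = -48095 + \frac{\sqrt{11108}}{5} = -48095 + \frac{2 \sqrt{2777}}{5}$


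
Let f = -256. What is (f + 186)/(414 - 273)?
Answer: -70/141 ≈ -0.49645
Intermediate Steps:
(f + 186)/(414 - 273) = (-256 + 186)/(414 - 273) = -70/141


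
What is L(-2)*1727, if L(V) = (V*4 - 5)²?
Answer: 291863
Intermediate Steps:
L(V) = (-5 + 4*V)² (L(V) = (4*V - 5)² = (-5 + 4*V)²)
L(-2)*1727 = (-5 + 4*(-2))²*1727 = (-5 - 8)²*1727 = (-13)²*1727 = 169*1727 = 291863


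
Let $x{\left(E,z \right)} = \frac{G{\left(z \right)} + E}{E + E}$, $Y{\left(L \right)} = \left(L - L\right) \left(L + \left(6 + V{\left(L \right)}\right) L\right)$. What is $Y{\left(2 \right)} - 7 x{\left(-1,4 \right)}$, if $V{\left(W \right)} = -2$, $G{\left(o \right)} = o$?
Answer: $\frac{21}{2} \approx 10.5$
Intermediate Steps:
$Y{\left(L \right)} = 0$ ($Y{\left(L \right)} = \left(L - L\right) \left(L + \left(6 - 2\right) L\right) = 0 \left(L + 4 L\right) = 0 \cdot 5 L = 0$)
$x{\left(E,z \right)} = \frac{E + z}{2 E}$ ($x{\left(E,z \right)} = \frac{z + E}{E + E} = \frac{E + z}{2 E}$)
$Y{\left(2 \right)} - 7 x{\left(-1,4 \right)} = 0 - 7 \frac{-1 + 4}{2 \left(-1\right)} = 0 - 7 \cdot \frac{1}{2} \left(-1\right) 3 = 0 - - \frac{21}{2} = 0 + \frac{21}{2} = \frac{21}{2}$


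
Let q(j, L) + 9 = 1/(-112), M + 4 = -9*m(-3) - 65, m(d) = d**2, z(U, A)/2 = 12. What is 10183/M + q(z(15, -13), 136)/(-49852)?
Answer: -28427927621/418756800 ≈ -67.886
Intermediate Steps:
z(U, A) = 24 (z(U, A) = 2*12 = 24)
M = -150 (M = -4 + (-9*(-3)**2 - 65) = -4 + (-9*9 - 65) = -4 + (-81 - 65) = -4 - 146 = -150)
q(j, L) = -1009/112 (q(j, L) = -9 + 1/(-112) = -9 - 1/112 = -1009/112)
10183/M + q(z(15, -13), 136)/(-49852) = 10183/(-150) - 1009/112/(-49852) = 10183*(-1/150) - 1009/112*(-1/49852) = -10183/150 + 1009/5583424 = -28427927621/418756800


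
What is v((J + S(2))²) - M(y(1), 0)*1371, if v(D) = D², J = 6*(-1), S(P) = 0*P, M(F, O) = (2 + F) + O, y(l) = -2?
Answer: 1296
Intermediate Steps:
M(F, O) = 2 + F + O
S(P) = 0
J = -6
v((J + S(2))²) - M(y(1), 0)*1371 = ((-6 + 0)²)² - (2 - 2 + 0)*1371 = ((-6)²)² - 0*1371 = 36² - 1*0 = 1296 + 0 = 1296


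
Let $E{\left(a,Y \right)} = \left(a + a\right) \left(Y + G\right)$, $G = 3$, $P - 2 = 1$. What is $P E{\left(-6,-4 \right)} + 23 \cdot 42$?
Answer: $1002$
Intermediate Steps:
$P = 3$ ($P = 2 + 1 = 3$)
$E{\left(a,Y \right)} = 2 a \left(3 + Y\right)$ ($E{\left(a,Y \right)} = \left(a + a\right) \left(Y + 3\right) = 2 a \left(3 + Y\right)$)
$P E{\left(-6,-4 \right)} + 23 \cdot 42 = 3 \cdot 2 \left(-6\right) \left(3 - 4\right) + 23 \cdot 42 = 3 \cdot 2 \left(-6\right) \left(-1\right) + 966 = 3 \cdot 12 + 966 = 36 + 966 = 1002$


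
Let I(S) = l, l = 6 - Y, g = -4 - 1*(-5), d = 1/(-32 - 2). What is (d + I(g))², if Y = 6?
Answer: 1/1156 ≈ 0.00086505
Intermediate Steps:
d = -1/34 (d = 1/(-34) = -1/34 ≈ -0.029412)
g = 1 (g = -4 + 5 = 1)
l = 0 (l = 6 - 1*6 = 6 - 6 = 0)
I(S) = 0
(d + I(g))² = (-1/34 + 0)² = (-1/34)² = 1/1156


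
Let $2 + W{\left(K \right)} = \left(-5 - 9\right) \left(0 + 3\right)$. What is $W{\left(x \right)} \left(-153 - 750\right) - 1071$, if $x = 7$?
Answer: $38661$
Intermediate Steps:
$W{\left(K \right)} = -44$ ($W{\left(K \right)} = -2 + \left(-5 - 9\right) \left(0 + 3\right) = -2 - 42 = -44$)
$W{\left(x \right)} \left(-153 - 750\right) - 1071 = - 44 \left(-153 - 750\right) - 1071 = \left(-44\right) \left(-903\right) - 1071 = 39732 - 1071 = 38661$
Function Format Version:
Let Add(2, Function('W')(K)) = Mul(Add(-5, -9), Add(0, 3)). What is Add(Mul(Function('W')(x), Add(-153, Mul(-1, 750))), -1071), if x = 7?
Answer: 38661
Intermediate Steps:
Function('W')(K) = -44 (Function('W')(K) = Add(-2, Mul(Add(-5, -9), Add(0, 3))) = Add(-2, Mul(-14, 3)) = Add(-2, -42) = -44)
Add(Mul(Function('W')(x), Add(-153, Mul(-1, 750))), -1071) = Add(Mul(-44, Add(-153, Mul(-1, 750))), -1071) = Add(Mul(-44, Add(-153, -750)), -1071) = Add(Mul(-44, -903), -1071) = Add(39732, -1071) = 38661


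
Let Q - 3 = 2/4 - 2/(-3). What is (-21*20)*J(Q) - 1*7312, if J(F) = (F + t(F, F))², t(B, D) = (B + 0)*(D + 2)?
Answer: -41236571/108 ≈ -3.8182e+5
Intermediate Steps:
t(B, D) = B*(2 + D)
Q = 25/6 (Q = 3 + (2/4 - 2/(-3)) = 3 + (2*(¼) - 2*(-⅓)) = 3 + (½ + ⅔) = 3 + 7/6 = 25/6 ≈ 4.1667)
J(F) = (F + F*(2 + F))²
(-21*20)*J(Q) - 1*7312 = (-21*20)*((25/6)²*(3 + 25/6)²) - 1*7312 = -21875*(43/6)²/3 - 7312 = -21875*1849/(3*36) - 7312 = -420*1155625/1296 - 7312 = -40446875/108 - 7312 = -41236571/108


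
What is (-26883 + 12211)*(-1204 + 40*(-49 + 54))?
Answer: 14730688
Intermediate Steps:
(-26883 + 12211)*(-1204 + 40*(-49 + 54)) = -14672*(-1204 + 40*5) = -14672*(-1204 + 200) = -14672*(-1004) = 14730688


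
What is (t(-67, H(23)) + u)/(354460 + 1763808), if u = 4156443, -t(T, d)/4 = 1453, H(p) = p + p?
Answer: 4150631/2118268 ≈ 1.9594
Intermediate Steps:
H(p) = 2*p
t(T, d) = -5812 (t(T, d) = -4*1453 = -5812)
(t(-67, H(23)) + u)/(354460 + 1763808) = (-5812 + 4156443)/(354460 + 1763808) = 4150631/2118268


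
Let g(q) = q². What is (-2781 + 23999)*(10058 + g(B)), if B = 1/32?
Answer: 109266260337/512 ≈ 2.1341e+8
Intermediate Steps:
B = 1/32 ≈ 0.031250
(-2781 + 23999)*(10058 + g(B)) = (-2781 + 23999)*(10058 + (1/32)²) = 21218*(10058 + 1/1024) = 21218*(10299393/1024) = 109266260337/512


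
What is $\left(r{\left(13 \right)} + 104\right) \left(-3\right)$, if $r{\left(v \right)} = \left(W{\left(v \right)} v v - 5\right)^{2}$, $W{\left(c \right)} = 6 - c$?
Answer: $-4234344$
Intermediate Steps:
$r{\left(v \right)} = \left(-5 + v^{2} \left(6 - v\right)\right)^{2}$ ($r{\left(v \right)} = \left(\left(6 - v\right) v v - 5\right)^{2} = \left(v \left(6 - v\right) v - 5\right)^{2} = \left(v^{2} \left(6 - v\right) - 5\right)^{2} = \left(-5 + v^{2} \left(6 - v\right)\right)^{2}$)
$\left(r{\left(13 \right)} + 104\right) \left(-3\right) = \left(\left(5 + 13^{2} \left(-6 + 13\right)\right)^{2} + 104\right) \left(-3\right) = \left(\left(5 + 169 \cdot 7\right)^{2} + 104\right) \left(-3\right) = \left(\left(5 + 1183\right)^{2} + 104\right) \left(-3\right) = \left(1188^{2} + 104\right) \left(-3\right) = \left(1411344 + 104\right) \left(-3\right) = 1411448 \left(-3\right) = -4234344$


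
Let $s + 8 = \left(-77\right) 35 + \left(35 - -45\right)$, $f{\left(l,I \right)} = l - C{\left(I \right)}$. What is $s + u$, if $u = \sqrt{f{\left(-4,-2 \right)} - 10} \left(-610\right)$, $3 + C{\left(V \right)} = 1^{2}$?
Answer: $-2623 - 1220 i \sqrt{3} \approx -2623.0 - 2113.1 i$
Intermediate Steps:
$C{\left(V \right)} = -2$ ($C{\left(V \right)} = -3 + 1^{2} = -3 + 1 = -2$)
$f{\left(l,I \right)} = 2 + l$ ($f{\left(l,I \right)} = l - -2 = l + 2 = 2 + l$)
$s = -2623$ ($s = -8 + \left(\left(-77\right) 35 + \left(35 - -45\right)\right) = -8 + \left(-2695 + \left(35 + 45\right)\right) = -8 + \left(-2695 + 80\right) = -8 - 2615 = -2623$)
$u = - 1220 i \sqrt{3}$ ($u = \sqrt{\left(2 - 4\right) - 10} \left(-610\right) = \sqrt{-2 - 10} \left(-610\right) = \sqrt{-12} \left(-610\right) = 2 i \sqrt{3} \left(-610\right) = - 1220 i \sqrt{3} \approx - 2113.1 i$)
$s + u = -2623 - 1220 i \sqrt{3}$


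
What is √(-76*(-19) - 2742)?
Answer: I*√1298 ≈ 36.028*I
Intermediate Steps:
√(-76*(-19) - 2742) = √(1444 - 2742) = √(-1298) = I*√1298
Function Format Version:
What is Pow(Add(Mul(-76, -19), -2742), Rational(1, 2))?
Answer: Mul(I, Pow(1298, Rational(1, 2))) ≈ Mul(36.028, I)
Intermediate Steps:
Pow(Add(Mul(-76, -19), -2742), Rational(1, 2)) = Pow(Add(1444, -2742), Rational(1, 2)) = Pow(-1298, Rational(1, 2)) = Mul(I, Pow(1298, Rational(1, 2)))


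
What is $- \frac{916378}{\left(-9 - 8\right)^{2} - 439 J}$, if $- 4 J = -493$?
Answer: $\frac{3665512}{215271} \approx 17.027$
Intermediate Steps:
$J = \frac{493}{4}$ ($J = \left(- \frac{1}{4}\right) \left(-493\right) = \frac{493}{4} \approx 123.25$)
$- \frac{916378}{\left(-9 - 8\right)^{2} - 439 J} = - \frac{916378}{\left(-9 - 8\right)^{2} - \frac{216427}{4}} = - \frac{916378}{\left(-17\right)^{2} - \frac{216427}{4}} = - \frac{916378}{289 - \frac{216427}{4}} = - \frac{916378}{- \frac{215271}{4}} = \left(-916378\right) \left(- \frac{4}{215271}\right) = \frac{3665512}{215271}$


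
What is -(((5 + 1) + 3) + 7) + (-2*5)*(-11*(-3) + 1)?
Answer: -356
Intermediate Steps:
-(((5 + 1) + 3) + 7) + (-2*5)*(-11*(-3) + 1) = -((6 + 3) + 7) - 10*(33 + 1) = -(9 + 7) - 10*34 = -1*16 - 340 = -16 - 340 = -356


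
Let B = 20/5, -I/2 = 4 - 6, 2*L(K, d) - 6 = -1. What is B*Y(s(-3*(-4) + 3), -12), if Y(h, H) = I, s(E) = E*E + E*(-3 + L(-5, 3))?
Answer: 16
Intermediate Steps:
L(K, d) = 5/2 (L(K, d) = 3 + (½)*(-1) = 3 - ½ = 5/2)
I = 4 (I = -2*(4 - 6) = -2*(-2) = 4)
s(E) = E² - E/2 (s(E) = E*E + E*(-3 + 5/2) = E² + E*(-½) = E² - E/2)
Y(h, H) = 4
B = 4 (B = 20*(⅕) = 4)
B*Y(s(-3*(-4) + 3), -12) = 4*4 = 16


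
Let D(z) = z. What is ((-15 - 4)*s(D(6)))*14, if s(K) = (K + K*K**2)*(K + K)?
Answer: -708624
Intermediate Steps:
s(K) = 2*K*(K + K**3) (s(K) = (K + K**3)*(2*K) = 2*K*(K + K**3))
((-15 - 4)*s(D(6)))*14 = ((-15 - 4)*(2*6**2*(1 + 6**2)))*14 = -38*36*(1 + 36)*14 = -38*36*37*14 = -19*2664*14 = -50616*14 = -708624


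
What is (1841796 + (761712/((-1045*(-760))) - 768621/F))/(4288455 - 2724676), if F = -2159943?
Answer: 131644514433560759/111772845722955725 ≈ 1.1778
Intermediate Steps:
(1841796 + (761712/((-1045*(-760))) - 768621/F))/(4288455 - 2724676) = (1841796 + (761712/((-1045*(-760))) - 768621/(-2159943)))/(4288455 - 2724676) = (1841796 + (761712/794200 - 768621*(-1/2159943)))/1563779 = (1841796 + (761712*(1/794200) + 256207/719981))*(1/1563779) = (1841796 + (95214/99275 + 256207/719981))*(1/1563779) = (1841796 + 93987220859/71476113775)*(1/1563779) = (131644514433560759/71476113775)*(1/1563779) = 131644514433560759/111772845722955725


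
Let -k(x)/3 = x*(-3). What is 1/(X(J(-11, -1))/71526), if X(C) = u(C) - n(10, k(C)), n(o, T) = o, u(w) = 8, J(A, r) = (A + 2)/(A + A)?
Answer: -35763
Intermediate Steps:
J(A, r) = (2 + A)/(2*A) (J(A, r) = (2 + A)/((2*A)) = (2 + A)*(1/(2*A)) = (2 + A)/(2*A))
k(x) = 9*x (k(x) = -3*x*(-3) = -(-9)*x = 9*x)
X(C) = -2 (X(C) = 8 - 1*10 = 8 - 10 = -2)
1/(X(J(-11, -1))/71526) = 1/(-2/71526) = 1/(-2*1/71526) = 1/(-1/35763) = -35763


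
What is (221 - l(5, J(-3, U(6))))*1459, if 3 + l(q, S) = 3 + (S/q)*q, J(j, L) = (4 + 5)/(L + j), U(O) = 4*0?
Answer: 326816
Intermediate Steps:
U(O) = 0
J(j, L) = 9/(L + j)
l(q, S) = S (l(q, S) = -3 + (3 + (S/q)*q) = -3 + (3 + S) = S)
(221 - l(5, J(-3, U(6))))*1459 = (221 - 9/(0 - 3))*1459 = (221 - 9/(-3))*1459 = (221 - 9*(-1)/3)*1459 = (221 - 1*(-3))*1459 = (221 + 3)*1459 = 224*1459 = 326816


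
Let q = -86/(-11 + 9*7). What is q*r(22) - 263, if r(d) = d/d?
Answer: -6881/26 ≈ -264.65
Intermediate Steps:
r(d) = 1
q = -43/26 (q = -86/(-11 + 63) = -86/52 = -86*1/52 = -43/26 ≈ -1.6538)
q*r(22) - 263 = -43/26*1 - 263 = -43/26 - 263 = -6881/26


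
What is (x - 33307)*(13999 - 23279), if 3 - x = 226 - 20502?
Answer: 120899840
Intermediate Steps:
x = 20279 (x = 3 - (226 - 20502) = 3 - 1*(-20276) = 3 + 20276 = 20279)
(x - 33307)*(13999 - 23279) = (20279 - 33307)*(13999 - 23279) = -13028*(-9280) = 120899840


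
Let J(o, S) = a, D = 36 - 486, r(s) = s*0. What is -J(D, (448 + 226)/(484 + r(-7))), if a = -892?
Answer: 892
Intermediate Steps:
r(s) = 0
D = -450
J(o, S) = -892
-J(D, (448 + 226)/(484 + r(-7))) = -1*(-892) = 892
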